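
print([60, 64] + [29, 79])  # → [60, 64, 29, 79]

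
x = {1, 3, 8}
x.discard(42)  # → {1, 3, 8}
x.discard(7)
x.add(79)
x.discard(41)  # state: {1, 3, 8, 79}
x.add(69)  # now {1, 3, 8, 69, 79}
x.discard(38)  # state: {1, 3, 8, 69, 79}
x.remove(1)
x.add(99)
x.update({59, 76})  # {3, 8, 59, 69, 76, 79, 99}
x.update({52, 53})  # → {3, 8, 52, 53, 59, 69, 76, 79, 99}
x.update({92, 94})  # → {3, 8, 52, 53, 59, 69, 76, 79, 92, 94, 99}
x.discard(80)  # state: {3, 8, 52, 53, 59, 69, 76, 79, 92, 94, 99}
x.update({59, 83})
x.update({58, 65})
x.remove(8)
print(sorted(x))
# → [3, 52, 53, 58, 59, 65, 69, 76, 79, 83, 92, 94, 99]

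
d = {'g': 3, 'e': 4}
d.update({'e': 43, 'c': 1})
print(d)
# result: {'g': 3, 'e': 43, 'c': 1}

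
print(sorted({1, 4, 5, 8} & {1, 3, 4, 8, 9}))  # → [1, 4, 8]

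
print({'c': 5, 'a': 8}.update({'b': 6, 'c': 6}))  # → None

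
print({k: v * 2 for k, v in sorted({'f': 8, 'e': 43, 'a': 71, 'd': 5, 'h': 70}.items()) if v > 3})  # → {'a': 142, 'd': 10, 'e': 86, 'f': 16, 'h': 140}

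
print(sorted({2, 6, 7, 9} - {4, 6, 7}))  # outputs [2, 9]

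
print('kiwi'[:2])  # ki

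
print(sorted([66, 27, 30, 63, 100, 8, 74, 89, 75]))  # [8, 27, 30, 63, 66, 74, 75, 89, 100]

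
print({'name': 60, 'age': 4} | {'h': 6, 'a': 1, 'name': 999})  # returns {'name': 999, 'age': 4, 'h': 6, 'a': 1}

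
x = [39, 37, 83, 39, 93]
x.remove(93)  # [39, 37, 83, 39]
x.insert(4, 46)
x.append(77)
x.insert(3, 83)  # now [39, 37, 83, 83, 39, 46, 77]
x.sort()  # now [37, 39, 39, 46, 77, 83, 83]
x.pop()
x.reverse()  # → [83, 77, 46, 39, 39, 37]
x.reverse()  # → [37, 39, 39, 46, 77, 83]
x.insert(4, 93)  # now [37, 39, 39, 46, 93, 77, 83]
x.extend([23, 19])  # [37, 39, 39, 46, 93, 77, 83, 23, 19]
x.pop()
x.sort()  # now [23, 37, 39, 39, 46, 77, 83, 93]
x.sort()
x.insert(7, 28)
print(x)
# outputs [23, 37, 39, 39, 46, 77, 83, 28, 93]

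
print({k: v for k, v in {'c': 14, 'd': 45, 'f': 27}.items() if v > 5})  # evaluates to {'c': 14, 'd': 45, 'f': 27}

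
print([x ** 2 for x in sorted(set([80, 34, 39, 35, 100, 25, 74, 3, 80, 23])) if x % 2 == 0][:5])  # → [1156, 5476, 6400, 10000]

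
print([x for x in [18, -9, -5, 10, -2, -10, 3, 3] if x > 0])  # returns [18, 10, 3, 3]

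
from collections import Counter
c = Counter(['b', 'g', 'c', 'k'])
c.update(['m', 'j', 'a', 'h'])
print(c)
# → Counter({'b': 1, 'g': 1, 'c': 1, 'k': 1, 'm': 1, 'j': 1, 'a': 1, 'h': 1})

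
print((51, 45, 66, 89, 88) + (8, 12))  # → (51, 45, 66, 89, 88, 8, 12)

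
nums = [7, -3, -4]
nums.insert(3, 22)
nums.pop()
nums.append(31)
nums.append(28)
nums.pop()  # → 28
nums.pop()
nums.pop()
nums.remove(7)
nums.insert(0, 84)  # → [84, -3]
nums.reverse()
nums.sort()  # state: [-3, 84]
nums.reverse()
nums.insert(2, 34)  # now [84, -3, 34]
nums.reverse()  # [34, -3, 84]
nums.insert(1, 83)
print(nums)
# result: [34, 83, -3, 84]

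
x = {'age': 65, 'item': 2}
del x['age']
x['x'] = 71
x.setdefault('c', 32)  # 32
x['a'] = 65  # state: {'item': 2, 'x': 71, 'c': 32, 'a': 65}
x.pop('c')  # 32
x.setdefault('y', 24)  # 24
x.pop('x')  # 71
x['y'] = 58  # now {'item': 2, 'a': 65, 'y': 58}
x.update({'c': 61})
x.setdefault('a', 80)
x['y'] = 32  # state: {'item': 2, 'a': 65, 'y': 32, 'c': 61}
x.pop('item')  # 2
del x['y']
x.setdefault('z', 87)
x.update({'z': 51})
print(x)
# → {'a': 65, 'c': 61, 'z': 51}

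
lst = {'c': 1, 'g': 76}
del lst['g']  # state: {'c': 1}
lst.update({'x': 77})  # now {'c': 1, 'x': 77}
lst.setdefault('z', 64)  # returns 64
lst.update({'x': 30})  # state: {'c': 1, 'x': 30, 'z': 64}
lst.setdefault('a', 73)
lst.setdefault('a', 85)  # 73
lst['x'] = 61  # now {'c': 1, 'x': 61, 'z': 64, 'a': 73}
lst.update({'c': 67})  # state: {'c': 67, 'x': 61, 'z': 64, 'a': 73}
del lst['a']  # {'c': 67, 'x': 61, 'z': 64}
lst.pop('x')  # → 61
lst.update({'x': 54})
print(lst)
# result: {'c': 67, 'z': 64, 'x': 54}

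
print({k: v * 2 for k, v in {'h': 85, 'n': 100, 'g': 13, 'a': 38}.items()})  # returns {'h': 170, 'n': 200, 'g': 26, 'a': 76}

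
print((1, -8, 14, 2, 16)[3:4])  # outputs (2,)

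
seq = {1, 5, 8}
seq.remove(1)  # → {5, 8}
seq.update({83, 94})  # {5, 8, 83, 94}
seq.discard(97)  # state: {5, 8, 83, 94}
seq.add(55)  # {5, 8, 55, 83, 94}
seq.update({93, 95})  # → {5, 8, 55, 83, 93, 94, 95}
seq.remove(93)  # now {5, 8, 55, 83, 94, 95}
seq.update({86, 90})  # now {5, 8, 55, 83, 86, 90, 94, 95}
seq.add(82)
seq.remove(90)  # {5, 8, 55, 82, 83, 86, 94, 95}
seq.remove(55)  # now {5, 8, 82, 83, 86, 94, 95}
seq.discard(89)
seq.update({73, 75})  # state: {5, 8, 73, 75, 82, 83, 86, 94, 95}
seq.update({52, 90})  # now {5, 8, 52, 73, 75, 82, 83, 86, 90, 94, 95}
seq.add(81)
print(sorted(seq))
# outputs [5, 8, 52, 73, 75, 81, 82, 83, 86, 90, 94, 95]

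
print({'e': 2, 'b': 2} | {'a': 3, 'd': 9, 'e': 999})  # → {'e': 999, 'b': 2, 'a': 3, 'd': 9}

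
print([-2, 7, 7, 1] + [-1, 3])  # [-2, 7, 7, 1, -1, 3]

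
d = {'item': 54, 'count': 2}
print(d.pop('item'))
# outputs 54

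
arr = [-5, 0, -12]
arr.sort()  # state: [-12, -5, 0]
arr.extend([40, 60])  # [-12, -5, 0, 40, 60]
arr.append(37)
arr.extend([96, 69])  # [-12, -5, 0, 40, 60, 37, 96, 69]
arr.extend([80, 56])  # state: [-12, -5, 0, 40, 60, 37, 96, 69, 80, 56]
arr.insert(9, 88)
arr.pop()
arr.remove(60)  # [-12, -5, 0, 40, 37, 96, 69, 80, 88]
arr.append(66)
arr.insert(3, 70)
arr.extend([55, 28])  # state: [-12, -5, 0, 70, 40, 37, 96, 69, 80, 88, 66, 55, 28]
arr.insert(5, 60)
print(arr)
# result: [-12, -5, 0, 70, 40, 60, 37, 96, 69, 80, 88, 66, 55, 28]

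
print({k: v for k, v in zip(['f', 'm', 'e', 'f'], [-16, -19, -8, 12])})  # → {'f': 12, 'm': -19, 'e': -8}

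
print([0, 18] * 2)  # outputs [0, 18, 0, 18]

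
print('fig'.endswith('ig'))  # True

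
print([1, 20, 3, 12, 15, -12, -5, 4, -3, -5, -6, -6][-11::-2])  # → [20]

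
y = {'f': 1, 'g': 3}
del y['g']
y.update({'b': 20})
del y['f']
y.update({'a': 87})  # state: {'b': 20, 'a': 87}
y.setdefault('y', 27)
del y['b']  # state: {'a': 87, 'y': 27}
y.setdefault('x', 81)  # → 81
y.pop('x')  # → 81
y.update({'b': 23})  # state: {'a': 87, 'y': 27, 'b': 23}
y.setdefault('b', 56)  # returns 23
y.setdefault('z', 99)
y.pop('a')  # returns 87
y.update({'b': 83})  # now {'y': 27, 'b': 83, 'z': 99}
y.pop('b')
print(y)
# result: {'y': 27, 'z': 99}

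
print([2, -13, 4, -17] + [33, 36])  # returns [2, -13, 4, -17, 33, 36]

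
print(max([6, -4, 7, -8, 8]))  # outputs 8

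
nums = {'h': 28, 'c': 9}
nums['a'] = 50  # {'h': 28, 'c': 9, 'a': 50}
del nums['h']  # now {'c': 9, 'a': 50}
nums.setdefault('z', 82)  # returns 82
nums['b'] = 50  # {'c': 9, 'a': 50, 'z': 82, 'b': 50}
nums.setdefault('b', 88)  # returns 50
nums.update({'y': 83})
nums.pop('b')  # 50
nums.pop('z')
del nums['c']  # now {'a': 50, 'y': 83}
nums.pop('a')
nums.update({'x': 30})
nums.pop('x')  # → 30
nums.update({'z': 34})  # {'y': 83, 'z': 34}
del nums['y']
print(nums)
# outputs {'z': 34}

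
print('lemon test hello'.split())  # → ['lemon', 'test', 'hello']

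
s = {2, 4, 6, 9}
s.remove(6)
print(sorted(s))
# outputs [2, 4, 9]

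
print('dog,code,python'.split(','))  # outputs ['dog', 'code', 'python']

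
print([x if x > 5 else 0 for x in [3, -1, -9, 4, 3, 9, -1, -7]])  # [0, 0, 0, 0, 0, 9, 0, 0]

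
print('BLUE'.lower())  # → blue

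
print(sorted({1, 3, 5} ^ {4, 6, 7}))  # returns [1, 3, 4, 5, 6, 7]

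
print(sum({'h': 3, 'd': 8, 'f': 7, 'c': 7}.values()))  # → 25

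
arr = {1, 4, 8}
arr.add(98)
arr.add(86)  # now {1, 4, 8, 86, 98}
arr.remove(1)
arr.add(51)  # {4, 8, 51, 86, 98}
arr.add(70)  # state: {4, 8, 51, 70, 86, 98}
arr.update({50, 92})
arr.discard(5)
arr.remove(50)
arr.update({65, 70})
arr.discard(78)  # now {4, 8, 51, 65, 70, 86, 92, 98}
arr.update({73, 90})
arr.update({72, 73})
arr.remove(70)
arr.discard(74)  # {4, 8, 51, 65, 72, 73, 86, 90, 92, 98}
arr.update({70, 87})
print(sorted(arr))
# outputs [4, 8, 51, 65, 70, 72, 73, 86, 87, 90, 92, 98]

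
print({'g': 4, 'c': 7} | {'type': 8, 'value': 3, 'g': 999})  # {'g': 999, 'c': 7, 'type': 8, 'value': 3}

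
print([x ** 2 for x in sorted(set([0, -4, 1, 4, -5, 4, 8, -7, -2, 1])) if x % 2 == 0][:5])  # [16, 4, 0, 16, 64]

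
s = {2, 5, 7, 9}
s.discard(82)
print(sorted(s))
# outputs [2, 5, 7, 9]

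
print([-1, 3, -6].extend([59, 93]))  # None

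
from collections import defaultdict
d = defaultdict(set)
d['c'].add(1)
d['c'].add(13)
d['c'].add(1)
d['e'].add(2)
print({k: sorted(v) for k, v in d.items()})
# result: {'c': [1, 13], 'e': [2]}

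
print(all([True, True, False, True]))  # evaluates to False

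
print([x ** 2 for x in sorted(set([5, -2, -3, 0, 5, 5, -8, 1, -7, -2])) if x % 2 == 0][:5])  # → [64, 4, 0]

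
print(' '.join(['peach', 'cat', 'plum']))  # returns peach cat plum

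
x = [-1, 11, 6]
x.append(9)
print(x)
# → [-1, 11, 6, 9]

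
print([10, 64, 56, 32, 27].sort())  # None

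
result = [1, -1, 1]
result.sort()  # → [-1, 1, 1]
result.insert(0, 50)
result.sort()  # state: [-1, 1, 1, 50]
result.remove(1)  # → [-1, 1, 50]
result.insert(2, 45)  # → [-1, 1, 45, 50]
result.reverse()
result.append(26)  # [50, 45, 1, -1, 26]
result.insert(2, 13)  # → [50, 45, 13, 1, -1, 26]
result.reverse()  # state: [26, -1, 1, 13, 45, 50]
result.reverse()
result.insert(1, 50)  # [50, 50, 45, 13, 1, -1, 26]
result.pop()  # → 26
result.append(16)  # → [50, 50, 45, 13, 1, -1, 16]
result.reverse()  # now [16, -1, 1, 13, 45, 50, 50]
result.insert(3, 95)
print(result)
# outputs [16, -1, 1, 95, 13, 45, 50, 50]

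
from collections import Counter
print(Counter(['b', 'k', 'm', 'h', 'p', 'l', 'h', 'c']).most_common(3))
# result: [('h', 2), ('b', 1), ('k', 1)]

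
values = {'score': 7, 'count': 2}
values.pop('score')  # 7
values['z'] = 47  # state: {'count': 2, 'z': 47}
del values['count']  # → {'z': 47}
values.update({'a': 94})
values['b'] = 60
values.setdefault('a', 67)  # 94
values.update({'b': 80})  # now {'z': 47, 'a': 94, 'b': 80}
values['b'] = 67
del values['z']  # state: {'a': 94, 'b': 67}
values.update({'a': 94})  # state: {'a': 94, 'b': 67}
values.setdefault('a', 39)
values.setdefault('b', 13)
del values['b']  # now {'a': 94}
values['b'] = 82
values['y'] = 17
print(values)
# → {'a': 94, 'b': 82, 'y': 17}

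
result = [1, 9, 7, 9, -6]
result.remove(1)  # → [9, 7, 9, -6]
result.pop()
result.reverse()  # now [9, 7, 9]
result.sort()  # [7, 9, 9]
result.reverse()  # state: [9, 9, 7]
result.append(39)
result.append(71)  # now [9, 9, 7, 39, 71]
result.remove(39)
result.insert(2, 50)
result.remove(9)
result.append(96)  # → [9, 50, 7, 71, 96]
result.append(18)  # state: [9, 50, 7, 71, 96, 18]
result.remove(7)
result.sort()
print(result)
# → [9, 18, 50, 71, 96]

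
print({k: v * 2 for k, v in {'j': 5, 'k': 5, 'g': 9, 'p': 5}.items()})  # {'j': 10, 'k': 10, 'g': 18, 'p': 10}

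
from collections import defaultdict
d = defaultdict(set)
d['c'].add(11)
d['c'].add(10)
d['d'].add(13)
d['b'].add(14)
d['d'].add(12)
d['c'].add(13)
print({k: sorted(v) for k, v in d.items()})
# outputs {'c': [10, 11, 13], 'd': [12, 13], 'b': [14]}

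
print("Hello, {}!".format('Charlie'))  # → Hello, Charlie!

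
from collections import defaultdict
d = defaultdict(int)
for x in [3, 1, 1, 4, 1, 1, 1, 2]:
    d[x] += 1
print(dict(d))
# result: {3: 1, 1: 5, 4: 1, 2: 1}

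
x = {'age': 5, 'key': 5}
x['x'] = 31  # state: {'age': 5, 'key': 5, 'x': 31}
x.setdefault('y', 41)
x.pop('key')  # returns 5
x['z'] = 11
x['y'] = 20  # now {'age': 5, 'x': 31, 'y': 20, 'z': 11}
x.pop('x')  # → 31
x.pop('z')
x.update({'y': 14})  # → {'age': 5, 'y': 14}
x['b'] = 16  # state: {'age': 5, 'y': 14, 'b': 16}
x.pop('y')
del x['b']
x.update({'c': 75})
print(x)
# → {'age': 5, 'c': 75}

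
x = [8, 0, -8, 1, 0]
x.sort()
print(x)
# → [-8, 0, 0, 1, 8]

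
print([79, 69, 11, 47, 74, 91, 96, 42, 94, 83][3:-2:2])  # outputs [47, 91, 42]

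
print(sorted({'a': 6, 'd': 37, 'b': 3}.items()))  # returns [('a', 6), ('b', 3), ('d', 37)]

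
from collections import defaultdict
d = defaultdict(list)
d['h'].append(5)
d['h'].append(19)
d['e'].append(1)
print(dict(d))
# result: {'h': [5, 19], 'e': [1]}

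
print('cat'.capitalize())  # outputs Cat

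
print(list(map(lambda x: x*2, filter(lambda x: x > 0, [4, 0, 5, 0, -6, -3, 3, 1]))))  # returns [8, 10, 6, 2]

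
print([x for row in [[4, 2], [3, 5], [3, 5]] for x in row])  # [4, 2, 3, 5, 3, 5]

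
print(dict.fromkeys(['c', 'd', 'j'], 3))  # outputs {'c': 3, 'd': 3, 'j': 3}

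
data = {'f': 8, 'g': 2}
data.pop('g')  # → 2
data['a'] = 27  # {'f': 8, 'a': 27}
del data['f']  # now {'a': 27}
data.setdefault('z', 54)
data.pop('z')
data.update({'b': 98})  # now {'a': 27, 'b': 98}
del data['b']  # {'a': 27}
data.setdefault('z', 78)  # 78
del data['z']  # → {'a': 27}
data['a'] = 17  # {'a': 17}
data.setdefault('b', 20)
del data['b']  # {'a': 17}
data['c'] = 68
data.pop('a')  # 17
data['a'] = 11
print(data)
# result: {'c': 68, 'a': 11}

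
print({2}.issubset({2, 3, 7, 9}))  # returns True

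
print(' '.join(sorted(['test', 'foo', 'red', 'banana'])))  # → banana foo red test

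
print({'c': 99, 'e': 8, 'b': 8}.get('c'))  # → 99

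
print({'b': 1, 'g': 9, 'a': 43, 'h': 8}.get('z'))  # None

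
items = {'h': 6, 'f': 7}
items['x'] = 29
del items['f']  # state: {'h': 6, 'x': 29}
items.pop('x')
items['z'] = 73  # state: {'h': 6, 'z': 73}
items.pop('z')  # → 73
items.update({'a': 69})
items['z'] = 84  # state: {'h': 6, 'a': 69, 'z': 84}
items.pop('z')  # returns 84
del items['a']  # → {'h': 6}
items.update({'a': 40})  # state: {'h': 6, 'a': 40}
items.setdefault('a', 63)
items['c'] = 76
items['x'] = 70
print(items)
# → {'h': 6, 'a': 40, 'c': 76, 'x': 70}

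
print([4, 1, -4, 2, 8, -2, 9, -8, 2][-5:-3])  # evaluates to [8, -2]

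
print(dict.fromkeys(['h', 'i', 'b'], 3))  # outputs {'h': 3, 'i': 3, 'b': 3}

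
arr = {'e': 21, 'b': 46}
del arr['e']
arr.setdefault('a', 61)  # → 61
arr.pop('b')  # 46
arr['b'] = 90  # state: {'a': 61, 'b': 90}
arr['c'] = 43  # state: {'a': 61, 'b': 90, 'c': 43}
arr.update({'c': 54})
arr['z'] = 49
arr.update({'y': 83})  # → {'a': 61, 'b': 90, 'c': 54, 'z': 49, 'y': 83}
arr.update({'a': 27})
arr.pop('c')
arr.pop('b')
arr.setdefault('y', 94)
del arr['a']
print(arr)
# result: {'z': 49, 'y': 83}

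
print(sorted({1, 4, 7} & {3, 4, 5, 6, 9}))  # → [4]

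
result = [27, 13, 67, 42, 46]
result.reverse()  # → [46, 42, 67, 13, 27]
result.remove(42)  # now [46, 67, 13, 27]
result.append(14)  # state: [46, 67, 13, 27, 14]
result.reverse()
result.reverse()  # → [46, 67, 13, 27, 14]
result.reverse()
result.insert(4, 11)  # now [14, 27, 13, 67, 11, 46]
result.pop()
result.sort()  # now [11, 13, 14, 27, 67]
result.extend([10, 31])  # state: [11, 13, 14, 27, 67, 10, 31]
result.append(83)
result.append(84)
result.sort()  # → [10, 11, 13, 14, 27, 31, 67, 83, 84]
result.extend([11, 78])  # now [10, 11, 13, 14, 27, 31, 67, 83, 84, 11, 78]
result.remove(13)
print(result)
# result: [10, 11, 14, 27, 31, 67, 83, 84, 11, 78]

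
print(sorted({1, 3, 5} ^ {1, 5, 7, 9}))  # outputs [3, 7, 9]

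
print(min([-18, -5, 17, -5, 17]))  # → -18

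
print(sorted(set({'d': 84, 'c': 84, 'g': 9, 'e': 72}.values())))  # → [9, 72, 84]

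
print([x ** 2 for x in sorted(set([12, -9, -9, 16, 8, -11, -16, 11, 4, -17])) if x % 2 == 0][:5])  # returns [256, 16, 64, 144, 256]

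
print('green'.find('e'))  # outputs 2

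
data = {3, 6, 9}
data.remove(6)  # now {3, 9}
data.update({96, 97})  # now {3, 9, 96, 97}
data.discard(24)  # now {3, 9, 96, 97}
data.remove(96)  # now {3, 9, 97}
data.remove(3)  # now {9, 97}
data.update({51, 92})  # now {9, 51, 92, 97}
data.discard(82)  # {9, 51, 92, 97}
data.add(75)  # {9, 51, 75, 92, 97}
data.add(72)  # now {9, 51, 72, 75, 92, 97}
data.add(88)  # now {9, 51, 72, 75, 88, 92, 97}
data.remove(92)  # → {9, 51, 72, 75, 88, 97}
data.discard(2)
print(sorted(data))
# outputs [9, 51, 72, 75, 88, 97]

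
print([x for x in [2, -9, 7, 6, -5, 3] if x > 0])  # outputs [2, 7, 6, 3]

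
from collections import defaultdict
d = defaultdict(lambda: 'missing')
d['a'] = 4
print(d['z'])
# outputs missing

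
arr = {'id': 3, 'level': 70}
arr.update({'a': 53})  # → {'id': 3, 'level': 70, 'a': 53}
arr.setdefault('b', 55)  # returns 55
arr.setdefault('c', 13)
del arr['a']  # {'id': 3, 'level': 70, 'b': 55, 'c': 13}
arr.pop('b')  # 55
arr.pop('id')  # 3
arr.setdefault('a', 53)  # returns 53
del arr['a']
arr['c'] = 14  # {'level': 70, 'c': 14}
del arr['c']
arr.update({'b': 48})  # {'level': 70, 'b': 48}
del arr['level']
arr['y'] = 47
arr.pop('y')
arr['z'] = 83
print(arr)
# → {'b': 48, 'z': 83}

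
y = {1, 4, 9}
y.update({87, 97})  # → {1, 4, 9, 87, 97}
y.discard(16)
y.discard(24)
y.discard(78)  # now {1, 4, 9, 87, 97}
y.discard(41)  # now {1, 4, 9, 87, 97}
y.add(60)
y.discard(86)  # {1, 4, 9, 60, 87, 97}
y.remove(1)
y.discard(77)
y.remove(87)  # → {4, 9, 60, 97}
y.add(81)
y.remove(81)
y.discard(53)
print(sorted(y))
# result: [4, 9, 60, 97]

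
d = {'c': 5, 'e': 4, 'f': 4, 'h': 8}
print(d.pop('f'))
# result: 4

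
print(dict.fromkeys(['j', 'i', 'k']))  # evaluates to {'j': None, 'i': None, 'k': None}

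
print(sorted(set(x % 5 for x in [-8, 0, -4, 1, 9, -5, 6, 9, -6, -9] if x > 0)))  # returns [1, 4]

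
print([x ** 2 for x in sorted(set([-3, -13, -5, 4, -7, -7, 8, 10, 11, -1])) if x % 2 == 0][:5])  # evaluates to [16, 64, 100]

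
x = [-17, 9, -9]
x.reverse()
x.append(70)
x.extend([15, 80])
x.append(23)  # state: [-9, 9, -17, 70, 15, 80, 23]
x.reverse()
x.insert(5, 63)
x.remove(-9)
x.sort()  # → [-17, 9, 15, 23, 63, 70, 80]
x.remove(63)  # [-17, 9, 15, 23, 70, 80]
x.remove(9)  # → [-17, 15, 23, 70, 80]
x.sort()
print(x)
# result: [-17, 15, 23, 70, 80]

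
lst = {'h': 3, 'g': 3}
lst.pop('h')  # 3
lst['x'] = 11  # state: {'g': 3, 'x': 11}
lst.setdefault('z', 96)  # 96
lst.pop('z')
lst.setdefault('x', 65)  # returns 11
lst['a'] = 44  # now {'g': 3, 'x': 11, 'a': 44}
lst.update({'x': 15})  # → {'g': 3, 'x': 15, 'a': 44}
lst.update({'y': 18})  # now {'g': 3, 'x': 15, 'a': 44, 'y': 18}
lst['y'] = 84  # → {'g': 3, 'x': 15, 'a': 44, 'y': 84}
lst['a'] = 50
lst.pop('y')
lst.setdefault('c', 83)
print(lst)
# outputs {'g': 3, 'x': 15, 'a': 50, 'c': 83}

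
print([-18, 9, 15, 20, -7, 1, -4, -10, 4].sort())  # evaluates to None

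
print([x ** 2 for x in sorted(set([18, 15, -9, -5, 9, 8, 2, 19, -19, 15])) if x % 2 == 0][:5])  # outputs [4, 64, 324]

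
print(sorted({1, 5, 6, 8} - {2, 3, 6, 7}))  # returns [1, 5, 8]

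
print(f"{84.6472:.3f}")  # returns 84.647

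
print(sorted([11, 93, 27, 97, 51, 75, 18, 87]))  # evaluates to [11, 18, 27, 51, 75, 87, 93, 97]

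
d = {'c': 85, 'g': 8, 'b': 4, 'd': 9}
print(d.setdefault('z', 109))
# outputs 109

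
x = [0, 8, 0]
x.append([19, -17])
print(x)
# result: [0, 8, 0, [19, -17]]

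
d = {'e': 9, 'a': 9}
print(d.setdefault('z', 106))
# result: 106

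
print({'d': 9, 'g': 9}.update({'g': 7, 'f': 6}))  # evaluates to None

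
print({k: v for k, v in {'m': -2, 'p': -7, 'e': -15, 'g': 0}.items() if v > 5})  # {}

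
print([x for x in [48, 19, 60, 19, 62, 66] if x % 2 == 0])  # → [48, 60, 62, 66]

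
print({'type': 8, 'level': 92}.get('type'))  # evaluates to 8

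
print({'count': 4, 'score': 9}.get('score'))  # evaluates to 9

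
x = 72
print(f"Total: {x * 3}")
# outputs Total: 216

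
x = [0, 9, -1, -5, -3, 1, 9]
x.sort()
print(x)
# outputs [-5, -3, -1, 0, 1, 9, 9]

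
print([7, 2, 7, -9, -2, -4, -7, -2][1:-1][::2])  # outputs [2, -9, -4]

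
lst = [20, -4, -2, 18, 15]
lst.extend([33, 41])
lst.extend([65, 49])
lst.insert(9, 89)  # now [20, -4, -2, 18, 15, 33, 41, 65, 49, 89]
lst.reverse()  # [89, 49, 65, 41, 33, 15, 18, -2, -4, 20]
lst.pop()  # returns 20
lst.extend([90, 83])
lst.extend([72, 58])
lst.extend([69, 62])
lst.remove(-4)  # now [89, 49, 65, 41, 33, 15, 18, -2, 90, 83, 72, 58, 69, 62]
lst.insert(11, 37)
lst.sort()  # [-2, 15, 18, 33, 37, 41, 49, 58, 62, 65, 69, 72, 83, 89, 90]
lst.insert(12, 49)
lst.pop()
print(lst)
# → [-2, 15, 18, 33, 37, 41, 49, 58, 62, 65, 69, 72, 49, 83, 89]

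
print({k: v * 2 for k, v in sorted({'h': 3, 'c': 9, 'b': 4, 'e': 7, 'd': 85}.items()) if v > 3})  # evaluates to {'b': 8, 'c': 18, 'd': 170, 'e': 14}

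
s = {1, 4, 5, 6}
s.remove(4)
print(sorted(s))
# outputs [1, 5, 6]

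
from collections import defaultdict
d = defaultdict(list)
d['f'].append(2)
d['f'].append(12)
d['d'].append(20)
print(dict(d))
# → {'f': [2, 12], 'd': [20]}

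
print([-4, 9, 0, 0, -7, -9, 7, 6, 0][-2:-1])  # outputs [6]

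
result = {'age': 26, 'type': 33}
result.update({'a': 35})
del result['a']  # {'age': 26, 'type': 33}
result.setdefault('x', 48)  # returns 48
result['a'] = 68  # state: {'age': 26, 'type': 33, 'x': 48, 'a': 68}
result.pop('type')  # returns 33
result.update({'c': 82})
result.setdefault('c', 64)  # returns 82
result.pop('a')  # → 68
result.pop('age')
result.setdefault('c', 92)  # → 82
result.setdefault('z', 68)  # 68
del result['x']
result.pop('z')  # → 68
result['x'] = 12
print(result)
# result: {'c': 82, 'x': 12}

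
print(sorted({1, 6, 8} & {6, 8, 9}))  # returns [6, 8]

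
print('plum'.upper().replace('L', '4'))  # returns P4UM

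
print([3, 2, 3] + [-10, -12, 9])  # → [3, 2, 3, -10, -12, 9]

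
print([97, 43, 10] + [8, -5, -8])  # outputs [97, 43, 10, 8, -5, -8]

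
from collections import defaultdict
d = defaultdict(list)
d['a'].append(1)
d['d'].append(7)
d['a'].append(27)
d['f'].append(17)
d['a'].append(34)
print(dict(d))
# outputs {'a': [1, 27, 34], 'd': [7], 'f': [17]}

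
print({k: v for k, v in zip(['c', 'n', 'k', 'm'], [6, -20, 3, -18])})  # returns {'c': 6, 'n': -20, 'k': 3, 'm': -18}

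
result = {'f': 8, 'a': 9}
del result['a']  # {'f': 8}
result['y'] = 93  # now {'f': 8, 'y': 93}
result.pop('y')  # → 93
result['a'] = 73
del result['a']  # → {'f': 8}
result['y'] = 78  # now {'f': 8, 'y': 78}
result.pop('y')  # 78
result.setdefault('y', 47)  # 47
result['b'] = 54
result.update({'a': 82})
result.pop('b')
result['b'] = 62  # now {'f': 8, 'y': 47, 'a': 82, 'b': 62}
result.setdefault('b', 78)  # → 62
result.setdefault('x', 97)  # 97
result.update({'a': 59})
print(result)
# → {'f': 8, 'y': 47, 'a': 59, 'b': 62, 'x': 97}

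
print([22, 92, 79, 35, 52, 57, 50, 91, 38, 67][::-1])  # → [67, 38, 91, 50, 57, 52, 35, 79, 92, 22]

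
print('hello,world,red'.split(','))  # ['hello', 'world', 'red']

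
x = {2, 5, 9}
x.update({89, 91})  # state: {2, 5, 9, 89, 91}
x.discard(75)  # {2, 5, 9, 89, 91}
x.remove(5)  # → {2, 9, 89, 91}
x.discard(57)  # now {2, 9, 89, 91}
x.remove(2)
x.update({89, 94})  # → {9, 89, 91, 94}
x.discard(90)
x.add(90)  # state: {9, 89, 90, 91, 94}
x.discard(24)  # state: {9, 89, 90, 91, 94}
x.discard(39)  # {9, 89, 90, 91, 94}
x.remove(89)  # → {9, 90, 91, 94}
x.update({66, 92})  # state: {9, 66, 90, 91, 92, 94}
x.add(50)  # {9, 50, 66, 90, 91, 92, 94}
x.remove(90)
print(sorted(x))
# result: [9, 50, 66, 91, 92, 94]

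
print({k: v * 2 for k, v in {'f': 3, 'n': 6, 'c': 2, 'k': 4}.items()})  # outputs {'f': 6, 'n': 12, 'c': 4, 'k': 8}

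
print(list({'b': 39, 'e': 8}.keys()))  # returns ['b', 'e']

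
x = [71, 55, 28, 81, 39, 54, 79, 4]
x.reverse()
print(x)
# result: [4, 79, 54, 39, 81, 28, 55, 71]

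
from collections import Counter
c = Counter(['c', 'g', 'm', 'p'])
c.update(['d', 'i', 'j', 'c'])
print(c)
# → Counter({'c': 2, 'g': 1, 'm': 1, 'p': 1, 'd': 1, 'i': 1, 'j': 1})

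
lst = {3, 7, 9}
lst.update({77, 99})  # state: {3, 7, 9, 77, 99}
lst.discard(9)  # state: {3, 7, 77, 99}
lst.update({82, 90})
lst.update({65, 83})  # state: {3, 7, 65, 77, 82, 83, 90, 99}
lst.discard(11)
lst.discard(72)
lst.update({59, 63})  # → {3, 7, 59, 63, 65, 77, 82, 83, 90, 99}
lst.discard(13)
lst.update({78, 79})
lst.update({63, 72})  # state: {3, 7, 59, 63, 65, 72, 77, 78, 79, 82, 83, 90, 99}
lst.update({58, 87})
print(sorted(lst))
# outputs [3, 7, 58, 59, 63, 65, 72, 77, 78, 79, 82, 83, 87, 90, 99]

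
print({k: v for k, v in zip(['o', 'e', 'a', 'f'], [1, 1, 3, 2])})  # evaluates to {'o': 1, 'e': 1, 'a': 3, 'f': 2}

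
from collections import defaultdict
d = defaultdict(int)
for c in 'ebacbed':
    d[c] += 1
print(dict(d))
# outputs {'e': 2, 'b': 2, 'a': 1, 'c': 1, 'd': 1}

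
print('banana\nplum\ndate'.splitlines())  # ['banana', 'plum', 'date']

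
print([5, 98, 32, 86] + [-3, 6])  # [5, 98, 32, 86, -3, 6]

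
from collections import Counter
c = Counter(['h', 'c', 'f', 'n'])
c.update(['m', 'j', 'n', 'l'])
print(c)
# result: Counter({'n': 2, 'h': 1, 'c': 1, 'f': 1, 'm': 1, 'j': 1, 'l': 1})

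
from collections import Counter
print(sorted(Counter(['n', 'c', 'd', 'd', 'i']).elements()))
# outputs ['c', 'd', 'd', 'i', 'n']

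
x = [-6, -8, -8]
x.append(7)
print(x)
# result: [-6, -8, -8, 7]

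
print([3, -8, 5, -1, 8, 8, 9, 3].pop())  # 3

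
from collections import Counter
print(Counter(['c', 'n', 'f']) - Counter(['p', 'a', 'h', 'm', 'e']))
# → Counter({'c': 1, 'n': 1, 'f': 1})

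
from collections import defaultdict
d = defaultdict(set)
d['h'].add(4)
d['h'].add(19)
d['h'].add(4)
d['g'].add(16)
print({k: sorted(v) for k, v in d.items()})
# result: {'h': [4, 19], 'g': [16]}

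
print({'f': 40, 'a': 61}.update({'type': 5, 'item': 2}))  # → None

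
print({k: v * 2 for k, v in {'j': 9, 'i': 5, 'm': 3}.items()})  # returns {'j': 18, 'i': 10, 'm': 6}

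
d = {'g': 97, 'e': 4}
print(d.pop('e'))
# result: 4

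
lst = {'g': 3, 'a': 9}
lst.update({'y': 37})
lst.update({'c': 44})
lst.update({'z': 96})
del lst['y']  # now {'g': 3, 'a': 9, 'c': 44, 'z': 96}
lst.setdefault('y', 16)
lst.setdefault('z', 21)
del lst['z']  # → {'g': 3, 'a': 9, 'c': 44, 'y': 16}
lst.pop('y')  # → 16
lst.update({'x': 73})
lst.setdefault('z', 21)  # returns 21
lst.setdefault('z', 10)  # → 21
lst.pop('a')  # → 9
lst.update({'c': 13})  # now {'g': 3, 'c': 13, 'x': 73, 'z': 21}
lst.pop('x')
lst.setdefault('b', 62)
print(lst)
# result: {'g': 3, 'c': 13, 'z': 21, 'b': 62}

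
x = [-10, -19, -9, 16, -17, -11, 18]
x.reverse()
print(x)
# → [18, -11, -17, 16, -9, -19, -10]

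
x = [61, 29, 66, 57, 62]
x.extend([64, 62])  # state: [61, 29, 66, 57, 62, 64, 62]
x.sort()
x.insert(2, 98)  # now [29, 57, 98, 61, 62, 62, 64, 66]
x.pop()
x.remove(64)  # [29, 57, 98, 61, 62, 62]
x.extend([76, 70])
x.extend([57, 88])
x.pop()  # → 88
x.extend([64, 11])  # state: [29, 57, 98, 61, 62, 62, 76, 70, 57, 64, 11]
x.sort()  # [11, 29, 57, 57, 61, 62, 62, 64, 70, 76, 98]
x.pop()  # 98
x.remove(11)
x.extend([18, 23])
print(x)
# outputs [29, 57, 57, 61, 62, 62, 64, 70, 76, 18, 23]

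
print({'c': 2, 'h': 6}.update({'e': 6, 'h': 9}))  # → None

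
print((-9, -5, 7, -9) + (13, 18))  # (-9, -5, 7, -9, 13, 18)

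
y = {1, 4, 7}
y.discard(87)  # {1, 4, 7}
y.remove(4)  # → {1, 7}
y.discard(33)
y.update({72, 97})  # {1, 7, 72, 97}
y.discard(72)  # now {1, 7, 97}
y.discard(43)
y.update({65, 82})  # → {1, 7, 65, 82, 97}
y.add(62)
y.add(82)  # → {1, 7, 62, 65, 82, 97}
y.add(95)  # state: {1, 7, 62, 65, 82, 95, 97}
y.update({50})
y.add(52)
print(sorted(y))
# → [1, 7, 50, 52, 62, 65, 82, 95, 97]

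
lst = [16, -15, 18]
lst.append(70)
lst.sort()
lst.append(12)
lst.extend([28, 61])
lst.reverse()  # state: [61, 28, 12, 70, 18, 16, -15]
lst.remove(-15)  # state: [61, 28, 12, 70, 18, 16]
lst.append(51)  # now [61, 28, 12, 70, 18, 16, 51]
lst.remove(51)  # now [61, 28, 12, 70, 18, 16]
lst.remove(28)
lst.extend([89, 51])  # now [61, 12, 70, 18, 16, 89, 51]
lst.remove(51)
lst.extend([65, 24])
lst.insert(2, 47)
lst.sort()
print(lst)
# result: [12, 16, 18, 24, 47, 61, 65, 70, 89]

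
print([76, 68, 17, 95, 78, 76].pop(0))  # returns 76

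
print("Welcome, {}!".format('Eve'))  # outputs Welcome, Eve!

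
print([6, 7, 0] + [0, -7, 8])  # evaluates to [6, 7, 0, 0, -7, 8]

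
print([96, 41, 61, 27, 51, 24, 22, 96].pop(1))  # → 41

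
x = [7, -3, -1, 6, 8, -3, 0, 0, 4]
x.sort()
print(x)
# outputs [-3, -3, -1, 0, 0, 4, 6, 7, 8]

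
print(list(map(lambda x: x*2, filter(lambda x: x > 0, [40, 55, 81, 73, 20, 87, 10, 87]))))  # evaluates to [80, 110, 162, 146, 40, 174, 20, 174]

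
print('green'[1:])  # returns reen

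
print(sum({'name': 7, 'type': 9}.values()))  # 16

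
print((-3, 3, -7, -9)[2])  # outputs -7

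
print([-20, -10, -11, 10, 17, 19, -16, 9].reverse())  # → None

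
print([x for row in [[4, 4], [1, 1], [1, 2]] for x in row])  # [4, 4, 1, 1, 1, 2]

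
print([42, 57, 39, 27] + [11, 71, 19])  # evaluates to [42, 57, 39, 27, 11, 71, 19]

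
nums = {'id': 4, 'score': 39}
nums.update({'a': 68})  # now {'id': 4, 'score': 39, 'a': 68}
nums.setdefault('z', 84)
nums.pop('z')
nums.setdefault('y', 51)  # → 51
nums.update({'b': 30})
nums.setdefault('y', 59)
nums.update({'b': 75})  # {'id': 4, 'score': 39, 'a': 68, 'y': 51, 'b': 75}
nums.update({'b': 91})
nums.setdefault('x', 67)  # 67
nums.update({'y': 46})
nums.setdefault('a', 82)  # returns 68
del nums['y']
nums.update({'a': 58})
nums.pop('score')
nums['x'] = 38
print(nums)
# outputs {'id': 4, 'a': 58, 'b': 91, 'x': 38}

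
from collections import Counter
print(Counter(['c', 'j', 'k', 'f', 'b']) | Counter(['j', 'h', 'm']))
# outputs Counter({'c': 1, 'j': 1, 'k': 1, 'f': 1, 'b': 1, 'h': 1, 'm': 1})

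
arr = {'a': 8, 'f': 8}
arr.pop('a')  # 8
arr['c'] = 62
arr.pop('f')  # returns 8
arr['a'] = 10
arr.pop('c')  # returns 62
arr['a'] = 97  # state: {'a': 97}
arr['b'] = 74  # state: {'a': 97, 'b': 74}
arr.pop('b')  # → 74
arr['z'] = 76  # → {'a': 97, 'z': 76}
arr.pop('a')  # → 97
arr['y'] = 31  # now {'z': 76, 'y': 31}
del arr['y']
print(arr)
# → {'z': 76}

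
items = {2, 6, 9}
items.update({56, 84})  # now {2, 6, 9, 56, 84}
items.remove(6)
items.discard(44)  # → {2, 9, 56, 84}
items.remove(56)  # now {2, 9, 84}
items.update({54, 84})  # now {2, 9, 54, 84}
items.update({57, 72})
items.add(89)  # {2, 9, 54, 57, 72, 84, 89}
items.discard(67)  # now {2, 9, 54, 57, 72, 84, 89}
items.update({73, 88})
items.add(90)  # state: {2, 9, 54, 57, 72, 73, 84, 88, 89, 90}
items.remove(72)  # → {2, 9, 54, 57, 73, 84, 88, 89, 90}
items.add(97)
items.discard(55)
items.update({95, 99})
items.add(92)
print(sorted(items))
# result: [2, 9, 54, 57, 73, 84, 88, 89, 90, 92, 95, 97, 99]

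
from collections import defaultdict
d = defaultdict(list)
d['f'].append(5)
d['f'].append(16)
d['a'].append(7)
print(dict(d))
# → {'f': [5, 16], 'a': [7]}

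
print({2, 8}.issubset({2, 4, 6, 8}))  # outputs True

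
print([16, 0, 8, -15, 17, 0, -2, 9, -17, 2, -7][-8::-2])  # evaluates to [-15, 0]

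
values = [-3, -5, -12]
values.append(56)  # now [-3, -5, -12, 56]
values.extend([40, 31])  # [-3, -5, -12, 56, 40, 31]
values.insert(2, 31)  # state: [-3, -5, 31, -12, 56, 40, 31]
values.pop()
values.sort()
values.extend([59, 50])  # [-12, -5, -3, 31, 40, 56, 59, 50]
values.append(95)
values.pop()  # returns 95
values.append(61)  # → [-12, -5, -3, 31, 40, 56, 59, 50, 61]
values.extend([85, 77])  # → [-12, -5, -3, 31, 40, 56, 59, 50, 61, 85, 77]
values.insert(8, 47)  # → [-12, -5, -3, 31, 40, 56, 59, 50, 47, 61, 85, 77]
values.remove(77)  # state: [-12, -5, -3, 31, 40, 56, 59, 50, 47, 61, 85]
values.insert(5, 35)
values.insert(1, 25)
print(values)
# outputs [-12, 25, -5, -3, 31, 40, 35, 56, 59, 50, 47, 61, 85]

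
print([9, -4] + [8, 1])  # [9, -4, 8, 1]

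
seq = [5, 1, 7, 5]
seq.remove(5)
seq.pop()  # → 5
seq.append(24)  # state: [1, 7, 24]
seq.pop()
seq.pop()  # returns 7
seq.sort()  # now [1]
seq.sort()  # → [1]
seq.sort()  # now [1]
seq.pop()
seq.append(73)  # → [73]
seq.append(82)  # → [73, 82]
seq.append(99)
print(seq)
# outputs [73, 82, 99]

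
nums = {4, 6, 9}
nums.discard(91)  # {4, 6, 9}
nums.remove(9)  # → {4, 6}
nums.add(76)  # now {4, 6, 76}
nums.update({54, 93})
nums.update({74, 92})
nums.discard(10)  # {4, 6, 54, 74, 76, 92, 93}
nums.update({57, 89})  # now {4, 6, 54, 57, 74, 76, 89, 92, 93}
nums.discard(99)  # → {4, 6, 54, 57, 74, 76, 89, 92, 93}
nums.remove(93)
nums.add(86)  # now {4, 6, 54, 57, 74, 76, 86, 89, 92}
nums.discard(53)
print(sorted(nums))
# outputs [4, 6, 54, 57, 74, 76, 86, 89, 92]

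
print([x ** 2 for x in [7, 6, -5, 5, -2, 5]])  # [49, 36, 25, 25, 4, 25]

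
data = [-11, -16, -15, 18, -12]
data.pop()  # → -12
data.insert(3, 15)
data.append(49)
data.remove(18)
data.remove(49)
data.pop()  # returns 15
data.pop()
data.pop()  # -16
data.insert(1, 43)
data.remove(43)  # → [-11]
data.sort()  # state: [-11]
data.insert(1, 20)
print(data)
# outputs [-11, 20]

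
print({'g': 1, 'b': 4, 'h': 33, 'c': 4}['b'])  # 4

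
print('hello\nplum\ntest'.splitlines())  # ['hello', 'plum', 'test']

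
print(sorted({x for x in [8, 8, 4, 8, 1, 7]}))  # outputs [1, 4, 7, 8]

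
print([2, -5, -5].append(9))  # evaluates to None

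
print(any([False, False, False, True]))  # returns True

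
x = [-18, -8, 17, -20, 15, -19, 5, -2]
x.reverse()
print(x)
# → [-2, 5, -19, 15, -20, 17, -8, -18]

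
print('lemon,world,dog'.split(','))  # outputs ['lemon', 'world', 'dog']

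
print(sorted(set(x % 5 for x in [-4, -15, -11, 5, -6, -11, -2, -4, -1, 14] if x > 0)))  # [0, 4]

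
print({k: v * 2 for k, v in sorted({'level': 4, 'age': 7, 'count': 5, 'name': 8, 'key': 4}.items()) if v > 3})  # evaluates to {'age': 14, 'count': 10, 'key': 8, 'level': 8, 'name': 16}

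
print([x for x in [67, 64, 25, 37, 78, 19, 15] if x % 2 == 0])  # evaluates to [64, 78]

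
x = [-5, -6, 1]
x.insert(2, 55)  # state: [-5, -6, 55, 1]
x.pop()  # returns 1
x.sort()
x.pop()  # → 55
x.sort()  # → [-6, -5]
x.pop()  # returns -5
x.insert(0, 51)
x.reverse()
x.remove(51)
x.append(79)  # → [-6, 79]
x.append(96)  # [-6, 79, 96]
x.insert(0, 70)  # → [70, -6, 79, 96]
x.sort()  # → [-6, 70, 79, 96]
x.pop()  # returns 96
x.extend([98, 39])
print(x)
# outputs [-6, 70, 79, 98, 39]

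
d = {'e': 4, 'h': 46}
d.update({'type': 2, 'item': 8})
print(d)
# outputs {'e': 4, 'h': 46, 'type': 2, 'item': 8}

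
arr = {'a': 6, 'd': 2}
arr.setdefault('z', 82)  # 82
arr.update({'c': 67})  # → {'a': 6, 'd': 2, 'z': 82, 'c': 67}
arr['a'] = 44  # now {'a': 44, 'd': 2, 'z': 82, 'c': 67}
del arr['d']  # {'a': 44, 'z': 82, 'c': 67}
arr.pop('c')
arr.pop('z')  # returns 82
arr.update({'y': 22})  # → {'a': 44, 'y': 22}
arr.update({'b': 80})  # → {'a': 44, 'y': 22, 'b': 80}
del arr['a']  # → {'y': 22, 'b': 80}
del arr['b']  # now {'y': 22}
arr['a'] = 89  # {'y': 22, 'a': 89}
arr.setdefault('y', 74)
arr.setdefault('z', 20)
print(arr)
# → {'y': 22, 'a': 89, 'z': 20}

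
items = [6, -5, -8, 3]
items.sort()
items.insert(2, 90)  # [-8, -5, 90, 3, 6]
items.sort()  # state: [-8, -5, 3, 6, 90]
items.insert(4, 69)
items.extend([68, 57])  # [-8, -5, 3, 6, 69, 90, 68, 57]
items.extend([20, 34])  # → [-8, -5, 3, 6, 69, 90, 68, 57, 20, 34]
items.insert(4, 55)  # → [-8, -5, 3, 6, 55, 69, 90, 68, 57, 20, 34]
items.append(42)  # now [-8, -5, 3, 6, 55, 69, 90, 68, 57, 20, 34, 42]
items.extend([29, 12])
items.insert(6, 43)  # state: [-8, -5, 3, 6, 55, 69, 43, 90, 68, 57, 20, 34, 42, 29, 12]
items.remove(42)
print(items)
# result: [-8, -5, 3, 6, 55, 69, 43, 90, 68, 57, 20, 34, 29, 12]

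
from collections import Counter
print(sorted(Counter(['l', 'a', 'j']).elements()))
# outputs ['a', 'j', 'l']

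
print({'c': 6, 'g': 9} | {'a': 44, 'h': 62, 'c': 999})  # {'c': 999, 'g': 9, 'a': 44, 'h': 62}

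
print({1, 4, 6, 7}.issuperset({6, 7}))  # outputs True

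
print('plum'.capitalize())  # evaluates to Plum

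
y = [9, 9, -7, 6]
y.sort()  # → [-7, 6, 9, 9]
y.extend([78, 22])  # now [-7, 6, 9, 9, 78, 22]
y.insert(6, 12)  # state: [-7, 6, 9, 9, 78, 22, 12]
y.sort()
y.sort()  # [-7, 6, 9, 9, 12, 22, 78]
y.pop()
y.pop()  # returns 22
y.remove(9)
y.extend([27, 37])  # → [-7, 6, 9, 12, 27, 37]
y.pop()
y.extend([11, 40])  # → [-7, 6, 9, 12, 27, 11, 40]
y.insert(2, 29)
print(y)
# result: [-7, 6, 29, 9, 12, 27, 11, 40]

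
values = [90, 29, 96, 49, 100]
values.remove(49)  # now [90, 29, 96, 100]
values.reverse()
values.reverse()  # [90, 29, 96, 100]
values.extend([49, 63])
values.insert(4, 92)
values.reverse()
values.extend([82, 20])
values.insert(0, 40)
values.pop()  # 20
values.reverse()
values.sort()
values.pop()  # 100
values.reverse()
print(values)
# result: [96, 92, 90, 82, 63, 49, 40, 29]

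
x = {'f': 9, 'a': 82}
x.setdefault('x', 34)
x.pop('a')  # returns 82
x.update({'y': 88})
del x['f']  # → {'x': 34, 'y': 88}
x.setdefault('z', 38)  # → 38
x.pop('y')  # 88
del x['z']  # {'x': 34}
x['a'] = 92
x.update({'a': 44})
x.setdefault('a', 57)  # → 44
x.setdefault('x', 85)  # 34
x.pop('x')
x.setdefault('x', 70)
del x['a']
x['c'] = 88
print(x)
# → {'x': 70, 'c': 88}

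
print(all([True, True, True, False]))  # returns False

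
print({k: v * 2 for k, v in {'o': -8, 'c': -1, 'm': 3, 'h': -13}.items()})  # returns {'o': -16, 'c': -2, 'm': 6, 'h': -26}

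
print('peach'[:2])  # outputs pe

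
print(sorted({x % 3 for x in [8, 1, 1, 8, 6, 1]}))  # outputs [0, 1, 2]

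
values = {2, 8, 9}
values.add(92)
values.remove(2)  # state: {8, 9, 92}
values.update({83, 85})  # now {8, 9, 83, 85, 92}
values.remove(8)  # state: {9, 83, 85, 92}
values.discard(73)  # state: {9, 83, 85, 92}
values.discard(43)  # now {9, 83, 85, 92}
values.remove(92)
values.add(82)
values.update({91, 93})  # {9, 82, 83, 85, 91, 93}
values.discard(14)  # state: {9, 82, 83, 85, 91, 93}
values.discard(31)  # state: {9, 82, 83, 85, 91, 93}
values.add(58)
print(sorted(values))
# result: [9, 58, 82, 83, 85, 91, 93]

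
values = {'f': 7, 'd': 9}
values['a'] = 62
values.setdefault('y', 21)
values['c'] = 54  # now {'f': 7, 'd': 9, 'a': 62, 'y': 21, 'c': 54}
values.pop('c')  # 54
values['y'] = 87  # {'f': 7, 'd': 9, 'a': 62, 'y': 87}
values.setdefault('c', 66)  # 66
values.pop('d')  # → 9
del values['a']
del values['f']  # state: {'y': 87, 'c': 66}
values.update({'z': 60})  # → {'y': 87, 'c': 66, 'z': 60}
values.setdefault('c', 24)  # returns 66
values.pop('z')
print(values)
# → {'y': 87, 'c': 66}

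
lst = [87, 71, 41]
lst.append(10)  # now [87, 71, 41, 10]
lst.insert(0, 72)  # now [72, 87, 71, 41, 10]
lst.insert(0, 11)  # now [11, 72, 87, 71, 41, 10]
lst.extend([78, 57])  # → [11, 72, 87, 71, 41, 10, 78, 57]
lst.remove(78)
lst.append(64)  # [11, 72, 87, 71, 41, 10, 57, 64]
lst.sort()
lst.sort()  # [10, 11, 41, 57, 64, 71, 72, 87]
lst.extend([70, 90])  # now [10, 11, 41, 57, 64, 71, 72, 87, 70, 90]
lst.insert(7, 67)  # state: [10, 11, 41, 57, 64, 71, 72, 67, 87, 70, 90]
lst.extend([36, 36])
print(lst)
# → [10, 11, 41, 57, 64, 71, 72, 67, 87, 70, 90, 36, 36]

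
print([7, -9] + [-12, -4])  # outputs [7, -9, -12, -4]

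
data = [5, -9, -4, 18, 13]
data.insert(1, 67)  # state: [5, 67, -9, -4, 18, 13]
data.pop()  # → 13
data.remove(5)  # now [67, -9, -4, 18]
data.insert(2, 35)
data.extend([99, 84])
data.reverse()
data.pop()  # 67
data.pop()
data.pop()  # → 35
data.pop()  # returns -4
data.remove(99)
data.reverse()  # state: [18, 84]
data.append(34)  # [18, 84, 34]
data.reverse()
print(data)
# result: [34, 84, 18]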